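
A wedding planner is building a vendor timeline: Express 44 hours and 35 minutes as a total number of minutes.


Hours: 44
Extra minutes: 35
Minutes per hour: 60
Hours to minutes: 44 x 60 = 2640
Total: 2640 + 35 = 2675

2675


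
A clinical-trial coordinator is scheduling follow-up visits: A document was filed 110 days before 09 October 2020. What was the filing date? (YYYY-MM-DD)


Start: 2020-10-09
Subtracting 110 days
Days already passed in October: 9
After going back through October: 101 more days to subtract
September 2020: 30 days, 71 remaining
August 2020: 31 days, 40 remaining
July 2020: 31 days, 9 remaining
June 2020 has 30 days, need 9
Result: 2020-06-21

2020-06-21


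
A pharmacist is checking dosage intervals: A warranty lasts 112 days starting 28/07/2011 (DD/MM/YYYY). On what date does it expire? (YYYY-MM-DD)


Start: 2011-07-28
Adding 112 days
Days remaining in July: 3
After July: 109 days still to add
August 2011: 31 days, 78 remaining
September 2011: 30 days, 48 remaining
October 2011: 31 days, 17 remaining
November 2011 has 30 days, need 17
Result: 2011-11-17

2011-11-17


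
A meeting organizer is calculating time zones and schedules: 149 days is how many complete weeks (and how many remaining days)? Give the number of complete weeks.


Total days: 149
Days per week: 7
Division: 149 / 7 = 21 remainder 2
Complete weeks: 21
Remaining days: 2

21


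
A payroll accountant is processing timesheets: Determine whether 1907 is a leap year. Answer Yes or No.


Year: 1907
Divisible by 4? 1907 / 4 = 476.75 -> No
Not divisible by 4, so NOT a leap year

No


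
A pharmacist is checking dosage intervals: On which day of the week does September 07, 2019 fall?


Date: 2019-09-07
January 1, 2019 is a Tuesday
Day of year: 250
Offset from Jan 1: 249 days
249 mod 7 = 4
Result: Saturday

Saturday


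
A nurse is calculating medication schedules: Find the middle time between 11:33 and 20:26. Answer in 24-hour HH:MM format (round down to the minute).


Start time: 11:33 = 693 minutes from midnight
End time: 20:26 = 1226 minutes from midnight
Sum: 693 + 1226 = 1919
Midpoint: 1919 / 2 = 959 minutes
Convert: 959 / 60 = 15 hours, 59 minutes
Result: 15:59

15:59


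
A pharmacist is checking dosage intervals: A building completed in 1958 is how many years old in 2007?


Birth year: 1958
Current year: 2007
Age = current year - birth year
Age = 2007 - 1958 = 49

49


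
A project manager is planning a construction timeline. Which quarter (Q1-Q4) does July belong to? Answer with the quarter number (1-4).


Month: July (month 7)
Q1: January-March (months 1-3)
Q2: April-June (months 4-6)
Q3: July-September (months 7-9)
Q4: October-December (months 10-12)
Month 7 falls in Q3

3


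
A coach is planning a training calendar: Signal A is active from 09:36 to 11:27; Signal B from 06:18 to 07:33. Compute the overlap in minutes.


Interval A: [576, 687] minutes from midnight
Interval B: [378, 453] minutes from midnight
Overlap start = max(576, 378) = 576
Overlap end = min(687, 453) = 453
End <= start, so the intervals do not overlap: 0 minutes

0


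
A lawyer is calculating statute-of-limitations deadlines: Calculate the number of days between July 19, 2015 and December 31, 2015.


Start: July 19, 2015
End: December 31, 2015
Days left in July: 12
August: 31
September: 30
October: 31
November: 30
... plus remaining months
Sum of remaining months: 153
Total: 12 + 153 = 165

165


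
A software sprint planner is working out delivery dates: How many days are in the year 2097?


Year: 2097
Check leap year rules:
Divisible by 4? No
2097 is not a leap year
Days: 365

365


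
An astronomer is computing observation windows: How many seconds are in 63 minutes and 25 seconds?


Minutes: 63
Seconds: 25
Convert minutes to seconds: 63 x 60 = 3780
Add remaining seconds: 3780 + 25 = 3805

3805


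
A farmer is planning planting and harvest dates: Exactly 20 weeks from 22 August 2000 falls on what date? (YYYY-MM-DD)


Start: 2000-08-22
Weeks to add: 20
Convert to days: 20 x 7 = 140 days
Add 140 days to 2000-08-22
Result: 2001-01-09

2001-01-09


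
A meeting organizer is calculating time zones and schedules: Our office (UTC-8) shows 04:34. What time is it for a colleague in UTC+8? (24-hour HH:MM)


Local time: 04:34 at UTC-8 (offset -8h)
Target zone: UTC+8 (offset 8h)
Difference: 8 - (-8) = 16 hours
Calculation: 4 + (16) = 20
Result: 20:34

20:34


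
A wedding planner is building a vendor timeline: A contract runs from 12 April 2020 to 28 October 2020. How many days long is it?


Start date: 2020-04-12
End date: 2020-10-28
Apr 2020: +19 days
May 2020: +31 days
Jun 2020: +30 days
... (4 more months)
Total: 199 days

199


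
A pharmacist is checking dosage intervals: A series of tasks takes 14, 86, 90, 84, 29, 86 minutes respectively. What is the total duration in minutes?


Durations: 14, 86, 90, 84, 29, 86
Running sum: 14
+ 86 = 100
+ 90 = 190
+ 84 = 274
+ 29 = 303
+ 86 = 389
Total duration: 389 minutes
That is 6 hours and 29 minutes

389


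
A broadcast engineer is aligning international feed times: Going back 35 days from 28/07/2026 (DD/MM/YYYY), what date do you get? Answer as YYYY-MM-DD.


Start: 2026-07-28
Subtracting 35 days
Days already passed in July: 28
After going back through July: 7 more days to subtract
June 2026 has 30 days, need 7
Result: 2026-06-23

2026-06-23


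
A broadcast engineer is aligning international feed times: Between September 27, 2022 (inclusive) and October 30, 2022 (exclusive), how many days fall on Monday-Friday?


Start: 2022-09-27 (Tuesday)
End (exclusive): 2022-10-30 (Sunday)
Total calendar days: 33
Full weeks: 33 // 7 = 4 -> 20 weekdays
Remaining 5 days starting on Tuesday:
  Tue(w), Wed(w), Thu(w), Fri(w), Sat(-) -> 4 weekdays
Total business days: 20 + 4 = 24

24


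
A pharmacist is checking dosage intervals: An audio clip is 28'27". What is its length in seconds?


Minutes: 28
Seconds: 27
Convert minutes to seconds: 28 x 60 = 1680
Add remaining seconds: 1680 + 27 = 1707

1707


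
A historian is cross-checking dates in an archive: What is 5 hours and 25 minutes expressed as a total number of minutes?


Hours: 5
Minutes: 25
Convert hours to minutes: 5 x 60 = 300
Add remaining minutes: 300 + 25 = 325

325


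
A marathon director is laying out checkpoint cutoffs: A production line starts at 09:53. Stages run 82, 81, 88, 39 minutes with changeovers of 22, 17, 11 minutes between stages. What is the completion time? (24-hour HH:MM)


Start: 09:53 = 593 min from midnight
  after task 1 (82 min): 11:15
  after break (22 min): 11:37
  after task 2 (81 min): 12:58
  after break (17 min): 13:15
  after task 3 (88 min): 14:43
  after break (11 min): 14:54
  after task 4 (39 min): 15:33
Total elapsed: 340 minutes
End time: 15:33

15:33


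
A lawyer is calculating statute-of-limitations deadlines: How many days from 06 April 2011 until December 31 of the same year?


Start: April 06, 2011
End: December 31, 2011
Days left in April: 24
May: 31
June: 30
July: 31
August: 31
... plus remaining months
Sum of remaining months: 245
Total: 24 + 245 = 269

269


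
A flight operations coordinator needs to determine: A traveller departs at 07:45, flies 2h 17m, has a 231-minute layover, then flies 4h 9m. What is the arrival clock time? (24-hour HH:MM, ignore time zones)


Depart: 07:45
Leg 1: +137 min -> 10:02
Layover: +231 min -> 13:53
Leg 2: +249 min -> 18:02
Total travel: 617 minutes = 10h 17m
Arrival: 18:02

18:02


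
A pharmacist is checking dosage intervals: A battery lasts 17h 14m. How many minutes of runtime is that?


Hours: 17
Extra minutes: 14
Minutes per hour: 60
Hours to minutes: 17 x 60 = 1020
Total: 1020 + 14 = 1034

1034


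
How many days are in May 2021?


Month: May
Year: 2021
May is a 31-day month
Total: 31 days

31


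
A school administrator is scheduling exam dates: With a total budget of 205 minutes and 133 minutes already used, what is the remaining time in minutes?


Total budget: 205 minutes
Time used: 133 minutes
Remaining: 205 - 133 = 72 minutes
Percent used: 64.9%
Percent remaining: 35.1%

72


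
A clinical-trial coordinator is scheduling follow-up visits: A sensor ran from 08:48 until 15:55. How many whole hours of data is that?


Start: 08:48
End: 15:55
Hour difference: 15 - 8 = 7 hours
Minute difference: 55 - 48 = 7 minutes
Total minutes: 427
Complete hours: 427 / 60 = 7 (remainder 7)

7


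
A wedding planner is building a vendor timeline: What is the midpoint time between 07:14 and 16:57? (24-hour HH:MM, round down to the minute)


Start time: 07:14 = 434 minutes from midnight
End time: 16:57 = 1017 minutes from midnight
Sum: 434 + 1017 = 1451
Midpoint: 1451 / 2 = 725 minutes
Convert: 725 / 60 = 12 hours, 5 minutes
Result: 12:05

12:05


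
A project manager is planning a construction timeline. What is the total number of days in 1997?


Year: 1997
Check leap year rules:
Divisible by 4? No
1997 is not a leap year
Days: 365

365


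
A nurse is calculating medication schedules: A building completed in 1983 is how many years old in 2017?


Birth year: 1983
Current year: 2017
Age = current year - birth year
Age = 2017 - 1983 = 34

34


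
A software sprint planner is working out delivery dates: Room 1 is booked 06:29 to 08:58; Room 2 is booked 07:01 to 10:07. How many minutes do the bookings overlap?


Interval A: [389, 538] minutes from midnight
Interval B: [421, 607] minutes from midnight
Overlap start = max(389, 421) = 421
Overlap end = min(538, 607) = 538
Overlap = 538 - 421 = 117 minutes

117


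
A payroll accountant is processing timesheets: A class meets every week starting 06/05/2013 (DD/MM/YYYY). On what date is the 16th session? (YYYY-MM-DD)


First occurrence: 2013-05-06 (occurrence 1)
Each occurrence is 7 days after the previous.
Occurrence 16 is 15 weeks after the first.
15 weeks = 105 days
2013-05-06 + 105 days = 2013-08-19

2013-08-19


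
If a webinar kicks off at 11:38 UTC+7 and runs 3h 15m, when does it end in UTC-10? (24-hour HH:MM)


Start: 11:38 in UTC+7
Step 1 - add duration:
  minutes: 38 + 15 = 53
  hours: 11 + 3 + 0 = 14
  end in UTC+7: 14:53
Step 2 - convert UTC+7 -> UTC-10:
  offset difference: -10 - (7) = -17 hours
  14 + (-17) = -3 -> mod 24 = 21
Result: 21:53 in UTC-10

21:53


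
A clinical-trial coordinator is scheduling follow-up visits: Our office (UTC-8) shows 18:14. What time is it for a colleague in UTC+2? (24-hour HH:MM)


Local time: 18:14 at UTC-8 (offset -8h)
Target zone: UTC+2 (offset 2h)
Difference: 2 - (-8) = 10 hours
Calculation: 18 + (10) = 28
Wraparound: (28) mod 24 = 4
Result: 04:14

04:14


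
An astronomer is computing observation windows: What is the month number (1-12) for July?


Calendar month order:
6. June
7. July <--
8. August
July is month number 7

7


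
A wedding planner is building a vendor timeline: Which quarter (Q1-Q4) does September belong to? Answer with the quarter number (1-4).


Month: September (month 9)
Q1: January-March (months 1-3)
Q2: April-June (months 4-6)
Q3: July-September (months 7-9)
Q4: October-December (months 10-12)
Month 9 falls in Q3

3


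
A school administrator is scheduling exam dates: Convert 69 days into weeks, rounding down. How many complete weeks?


Total days: 69
Days per week: 7
Division: 69 / 7 = 9 remainder 6
Complete weeks: 9
Remaining days: 6

9


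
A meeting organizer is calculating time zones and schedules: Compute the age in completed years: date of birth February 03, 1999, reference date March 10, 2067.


Birth: 1999-02-03
Reference: 2067-03-10
Year difference: 2067 - 1999 = 68
Has birthday (02-03) occurred by 03-10? Yes
Age in full years: 68

68


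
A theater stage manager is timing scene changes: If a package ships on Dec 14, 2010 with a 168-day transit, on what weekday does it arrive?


Start: 2010-12-14 (Tuesday)
Step 1 - find target date: add 168 days
  2010-12-14 + 168 days = 2011-05-31
Step 2 - day of week:
  168 mod 7 = 0
  Tuesday + 0 days -> Tuesday
Result: Tuesday (2011-05-31)

Tuesday


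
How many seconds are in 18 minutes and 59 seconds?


Minutes: 18
Extra seconds: 59
Seconds per minute: 60
Minutes to seconds: 18 x 60 = 1080
Total: 1080 + 59 = 1139

1139


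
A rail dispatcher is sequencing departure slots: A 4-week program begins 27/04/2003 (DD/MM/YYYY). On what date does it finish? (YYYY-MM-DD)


Start: 2003-04-27
Weeks to add: 4
Convert to days: 4 x 7 = 28 days
Add 28 days to 2003-04-27
Result: 2003-05-25

2003-05-25


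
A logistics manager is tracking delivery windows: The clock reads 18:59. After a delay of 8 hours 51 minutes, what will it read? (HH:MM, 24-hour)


Start time: 18:59
Adding: 8 hours 51 minutes
Minutes: 59 + 51 = 110
Minute overflow: 110 >= 60, so carry 1 hour, minutes = 50
Hours: 18 + 8 + 1 = 27
Hour wraparound: 27 mod 24 = 3
Result: 03:50

03:50


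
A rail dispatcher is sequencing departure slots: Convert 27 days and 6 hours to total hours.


Days: 27
Extra hours: 6
Hours per day: 24
Days to hours: 27 x 24 = 648
Total: 648 + 6 = 654

654


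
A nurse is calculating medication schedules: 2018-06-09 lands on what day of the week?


Date: 2018-06-09
January 1, 2018 is a Monday
Day of year: 160
Offset from Jan 1: 159 days
159 mod 7 = 5
Result: Saturday

Saturday


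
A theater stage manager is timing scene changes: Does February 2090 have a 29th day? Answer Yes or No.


Year: 2090
Divisible by 4? 2090 / 4 = 522.5 -> No
Not divisible by 4, so NOT a leap year

No


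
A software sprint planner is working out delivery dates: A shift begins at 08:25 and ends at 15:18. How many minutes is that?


Start time: 08:25 = 505 minutes from midnight
End time: 15:18 = 918 minutes from midnight
Difference: 918 - 505 = 413 minutes
That is 6 hours and 53 minutes

413


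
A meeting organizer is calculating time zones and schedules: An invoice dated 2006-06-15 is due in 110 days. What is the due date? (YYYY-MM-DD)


Start: 2006-06-15
Adding 110 days
Days remaining in June: 15
After June: 95 days still to add
July 2006: 31 days, 64 remaining
August 2006: 31 days, 33 remaining
September 2006: 30 days, 3 remaining
October 2006 has 31 days, need 3
Result: 2006-10-03

2006-10-03


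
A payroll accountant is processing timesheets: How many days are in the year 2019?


Year: 2019
Check leap year rules:
Divisible by 4? No
2019 is not a leap year
Days: 365

365


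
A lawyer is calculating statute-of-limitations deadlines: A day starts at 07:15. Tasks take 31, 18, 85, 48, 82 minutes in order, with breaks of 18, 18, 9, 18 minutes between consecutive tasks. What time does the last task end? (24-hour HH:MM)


Start: 07:15 = 435 min from midnight
  after task 1 (31 min): 07:46
  after break (18 min): 08:04
  after task 2 (18 min): 08:22
  after break (18 min): 08:40
  after task 3 (85 min): 10:05
  after break (9 min): 10:14
  after task 4 (48 min): 11:02
  after break (18 min): 11:20
  after task 5 (82 min): 12:42
Total elapsed: 327 minutes
End time: 12:42

12:42


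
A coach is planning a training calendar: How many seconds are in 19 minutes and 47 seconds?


Minutes: 19
Seconds: 47
Convert minutes to seconds: 19 x 60 = 1140
Add remaining seconds: 1140 + 47 = 1187

1187


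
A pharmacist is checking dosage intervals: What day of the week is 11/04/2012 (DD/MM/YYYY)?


Date: 2012-04-11
January 1, 2012 is a Sunday
Day of year: 102
Offset from Jan 1: 101 days
101 mod 7 = 3
Result: Wednesday

Wednesday


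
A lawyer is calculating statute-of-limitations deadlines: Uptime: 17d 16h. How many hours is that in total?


Days: 17
Extra hours: 16
Hours per day: 24
Days to hours: 17 x 24 = 408
Total: 408 + 16 = 424

424


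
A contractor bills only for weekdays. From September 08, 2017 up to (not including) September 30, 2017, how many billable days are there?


Start: 2017-09-08 (Friday)
End (exclusive): 2017-09-30 (Saturday)
Total calendar days: 22
Full weeks: 22 // 7 = 3 -> 15 weekdays
Remaining 1 days starting on Friday:
  Fri(w) -> 1 weekdays
Total business days: 15 + 1 = 16

16


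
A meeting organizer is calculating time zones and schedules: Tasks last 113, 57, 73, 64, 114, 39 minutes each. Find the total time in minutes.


Durations: 113, 57, 73, 64, 114, 39
Running sum: 113
+ 57 = 170
+ 73 = 243
+ 64 = 307
+ 114 = 421
+ 39 = 460
Total duration: 460 minutes
That is 7 hours and 40 minutes

460


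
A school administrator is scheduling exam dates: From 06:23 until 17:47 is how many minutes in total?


Start time: 06:23 = 383 minutes from midnight
End time: 17:47 = 1067 minutes from midnight
Difference: 1067 - 383 = 684 minutes
That is 11 hours and 24 minutes

684


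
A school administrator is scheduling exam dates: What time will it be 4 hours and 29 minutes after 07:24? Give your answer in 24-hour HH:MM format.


Start time: 07:24
Adding: 4 hours 29 minutes
Minutes: 24 + 29 = 53
Hours: 7 + 4 + 0 = 11
Result: 11:53

11:53


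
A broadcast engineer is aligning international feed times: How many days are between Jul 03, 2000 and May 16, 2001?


Start date: 2000-07-03
End date: 2001-05-16
Jul 2000: +29 days
Aug 2000: +31 days
Sep 2000: +30 days
... (8 more months)
Total: 317 days

317


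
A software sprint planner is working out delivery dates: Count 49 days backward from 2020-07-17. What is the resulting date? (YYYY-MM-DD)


Start: 2020-07-17
Subtracting 49 days
Days already passed in July: 17
After going back through July: 32 more days to subtract
June 2020: 30 days, 2 remaining
May 2020 has 31 days, need 2
Result: 2020-05-29

2020-05-29


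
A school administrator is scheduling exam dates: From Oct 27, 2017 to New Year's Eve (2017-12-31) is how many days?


Start: October 27, 2017
End: December 31, 2017
Days left in October: 4
November: 30
December: 31
Sum of remaining months: 61
Total: 4 + 61 = 65

65


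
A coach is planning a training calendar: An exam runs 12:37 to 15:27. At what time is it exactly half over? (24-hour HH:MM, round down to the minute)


Start time: 12:37 = 757 minutes from midnight
End time: 15:27 = 927 minutes from midnight
Sum: 757 + 927 = 1684
Midpoint: 1684 / 2 = 842 minutes
Convert: 842 / 60 = 14 hours, 2 minutes
Result: 14:02

14:02


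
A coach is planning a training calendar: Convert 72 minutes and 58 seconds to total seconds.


Minutes: 72
Extra seconds: 58
Seconds per minute: 60
Minutes to seconds: 72 x 60 = 4320
Total: 4320 + 58 = 4378

4378


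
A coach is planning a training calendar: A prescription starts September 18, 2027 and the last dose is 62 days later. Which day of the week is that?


Start: 2027-09-18 (Saturday)
Step 1 - find target date: add 62 days
  2027-09-18 + 62 days = 2027-11-19
Step 2 - day of week:
  62 mod 7 = 6
  Saturday + 6 days -> Friday
Result: Friday (2027-11-19)

Friday


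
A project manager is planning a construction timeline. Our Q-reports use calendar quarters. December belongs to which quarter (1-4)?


Month: December (month 12)
Q1: January-March (months 1-3)
Q2: April-June (months 4-6)
Q3: July-September (months 7-9)
Q4: October-December (months 10-12)
Month 12 falls in Q4

4


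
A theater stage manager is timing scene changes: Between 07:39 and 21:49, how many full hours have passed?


Start: 07:39
End: 21:49
Hour difference: 21 - 7 = 14 hours
Minute difference: 49 - 39 = 10 minutes
Total minutes: 850
Complete hours: 850 / 60 = 14 (remainder 10)

14


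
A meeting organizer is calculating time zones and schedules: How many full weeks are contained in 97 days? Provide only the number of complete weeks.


Total days: 97
Days per week: 7
Division: 97 / 7 = 13 remainder 6
Complete weeks: 13
Remaining days: 6

13


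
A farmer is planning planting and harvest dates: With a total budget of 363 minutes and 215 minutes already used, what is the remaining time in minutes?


Total budget: 363 minutes
Time used: 215 minutes
Remaining: 363 - 215 = 148 minutes
Percent used: 59.2%
Percent remaining: 40.8%

148


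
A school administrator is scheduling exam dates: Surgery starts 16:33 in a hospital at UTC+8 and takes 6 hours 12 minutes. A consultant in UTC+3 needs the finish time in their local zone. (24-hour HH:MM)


Start: 16:33 in UTC+8
Step 1 - add duration:
  minutes: 33 + 12 = 45
  hours: 16 + 6 + 0 = 22
  end in UTC+8: 22:45
Step 2 - convert UTC+8 -> UTC+3:
  offset difference: 3 - (8) = -5 hours
  22 + (-5) = 17 -> mod 24 = 17
Result: 17:45 in UTC+3

17:45


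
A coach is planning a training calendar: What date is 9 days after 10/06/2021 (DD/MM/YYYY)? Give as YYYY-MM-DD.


Start: 2021-06-10
Adding 9 days
Days remaining in June: 20
Result: 2021-06-19

2021-06-19


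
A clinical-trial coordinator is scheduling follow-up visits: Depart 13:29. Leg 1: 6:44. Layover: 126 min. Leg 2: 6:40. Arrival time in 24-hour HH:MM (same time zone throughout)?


Depart: 13:29
Leg 1: +404 min -> 20:13
Layover: +126 min -> 22:19
Leg 2: +400 min -> 04:59
Total travel: 930 minutes = 15h 30m
Arrival: 04:59

04:59


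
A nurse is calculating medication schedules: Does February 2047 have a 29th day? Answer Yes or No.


Year: 2047
Divisible by 4? 2047 / 4 = 511.75 -> No
Not divisible by 4, so NOT a leap year

No


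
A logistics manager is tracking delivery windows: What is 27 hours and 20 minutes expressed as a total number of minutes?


Hours: 27
Minutes: 20
Convert hours to minutes: 27 x 60 = 1620
Add remaining minutes: 1620 + 20 = 1640

1640


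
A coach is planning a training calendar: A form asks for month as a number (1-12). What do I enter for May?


Calendar month order:
4. April
5. May <--
6. June
May is month number 5

5


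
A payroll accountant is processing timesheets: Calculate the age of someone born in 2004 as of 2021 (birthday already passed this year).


Birth year: 2004
Current year: 2021
Age = current year - birth year
Age = 2021 - 2004 = 17

17


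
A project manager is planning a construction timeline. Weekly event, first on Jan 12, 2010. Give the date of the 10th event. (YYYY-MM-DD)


First occurrence: 2010-01-12 (occurrence 1)
Each occurrence is 7 days after the previous.
Occurrence 10 is 9 weeks after the first.
9 weeks = 63 days
2010-01-12 + 63 days = 2010-03-16

2010-03-16


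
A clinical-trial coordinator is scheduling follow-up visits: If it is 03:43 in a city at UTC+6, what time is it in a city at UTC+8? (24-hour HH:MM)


Local time: 03:43 at UTC+6 (offset 6h)
Target zone: UTC+8 (offset 8h)
Difference: 8 - (6) = 2 hours
Calculation: 3 + (2) = 5
Result: 05:43

05:43


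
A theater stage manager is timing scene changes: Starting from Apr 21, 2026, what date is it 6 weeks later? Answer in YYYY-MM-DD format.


Start: 2026-04-21
Weeks to add: 6
Convert to days: 6 x 7 = 42 days
Add 42 days to 2026-04-21
Result: 2026-06-02

2026-06-02


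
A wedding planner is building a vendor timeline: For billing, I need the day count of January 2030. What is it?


Month: January
Year: 2030
January is a 31-day month
Total: 31 days

31


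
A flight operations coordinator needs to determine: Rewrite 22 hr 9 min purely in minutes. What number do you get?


Hours: 22
Extra minutes: 9
Minutes per hour: 60
Hours to minutes: 22 x 60 = 1320
Total: 1320 + 9 = 1329

1329


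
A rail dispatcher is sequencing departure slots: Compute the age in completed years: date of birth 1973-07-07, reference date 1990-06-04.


Birth: 1973-07-07
Reference: 1990-06-04
Year difference: 1990 - 1973 = 17
Has birthday (07-07) occurred by 06-04? No
Birthday not yet reached this year -> subtract 1
Age in full years: 16

16


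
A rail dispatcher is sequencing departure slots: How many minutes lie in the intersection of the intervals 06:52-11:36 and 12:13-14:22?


Interval A: [412, 696] minutes from midnight
Interval B: [733, 862] minutes from midnight
Overlap start = max(412, 733) = 733
Overlap end = min(696, 862) = 696
End <= start, so the intervals do not overlap: 0 minutes

0


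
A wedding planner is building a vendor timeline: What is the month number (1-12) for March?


Calendar month order:
2. February
3. March <--
4. April
March is month number 3

3


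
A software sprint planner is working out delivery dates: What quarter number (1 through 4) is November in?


Month: November (month 11)
Q1: January-March (months 1-3)
Q2: April-June (months 4-6)
Q3: July-September (months 7-9)
Q4: October-December (months 10-12)
Month 11 falls in Q4

4


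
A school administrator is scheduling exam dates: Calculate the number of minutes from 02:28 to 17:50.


Start time: 02:28 = 148 minutes from midnight
End time: 17:50 = 1070 minutes from midnight
Difference: 1070 - 148 = 922 minutes
That is 15 hours and 22 minutes

922


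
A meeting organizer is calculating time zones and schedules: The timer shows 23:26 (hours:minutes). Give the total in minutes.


Hours: 23
Minutes: 26
Convert hours to minutes: 23 x 60 = 1380
Add remaining minutes: 1380 + 26 = 1406

1406


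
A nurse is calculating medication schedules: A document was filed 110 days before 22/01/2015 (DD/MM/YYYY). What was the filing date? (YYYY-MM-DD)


Start: 2015-01-22
Subtracting 110 days
Days already passed in January: 22
After going back through January: 88 more days to subtract
December 2014: 31 days, 57 remaining
November 2014: 30 days, 27 remaining
October 2014 has 31 days, need 27
Result: 2014-10-04

2014-10-04


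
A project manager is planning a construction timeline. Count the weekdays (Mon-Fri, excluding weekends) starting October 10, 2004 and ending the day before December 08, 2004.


Start: 2004-10-10 (Sunday)
End (exclusive): 2004-12-08 (Wednesday)
Total calendar days: 59
Full weeks: 59 // 7 = 8 -> 40 weekdays
Remaining 3 days starting on Sunday:
  Sun(-), Mon(w), Tue(w) -> 2 weekdays
Total business days: 40 + 2 = 42

42


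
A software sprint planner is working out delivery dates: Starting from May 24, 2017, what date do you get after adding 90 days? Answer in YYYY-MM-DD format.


Start: 2017-05-24
Adding 90 days
Days remaining in May: 7
After May: 83 days still to add
June 2017: 30 days, 53 remaining
July 2017: 31 days, 22 remaining
August 2017 has 31 days, need 22
Result: 2017-08-22

2017-08-22


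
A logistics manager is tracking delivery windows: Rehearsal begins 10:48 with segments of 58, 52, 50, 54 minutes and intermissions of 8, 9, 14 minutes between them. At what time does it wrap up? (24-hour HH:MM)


Start: 10:48 = 648 min from midnight
  after task 1 (58 min): 11:46
  after break (8 min): 11:54
  after task 2 (52 min): 12:46
  after break (9 min): 12:55
  after task 3 (50 min): 13:45
  after break (14 min): 13:59
  after task 4 (54 min): 14:53
Total elapsed: 245 minutes
End time: 14:53

14:53


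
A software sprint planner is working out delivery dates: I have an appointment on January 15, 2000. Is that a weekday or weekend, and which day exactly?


Date: 2000-01-15
January 1, 2000 is a Saturday
Day of year: 15
Offset from Jan 1: 14 days
14 mod 7 = 0
Result: Saturday

Saturday


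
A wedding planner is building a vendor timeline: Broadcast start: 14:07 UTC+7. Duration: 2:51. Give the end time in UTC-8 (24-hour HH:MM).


Start: 14:07 in UTC+7
Step 1 - add duration:
  minutes: 7 + 51 = 58
  hours: 14 + 2 + 0 = 16
  end in UTC+7: 16:58
Step 2 - convert UTC+7 -> UTC-8:
  offset difference: -8 - (7) = -15 hours
  16 + (-15) = 1 -> mod 24 = 1
Result: 01:58 in UTC-8

01:58


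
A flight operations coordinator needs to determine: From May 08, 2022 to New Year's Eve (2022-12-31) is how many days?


Start: May 08, 2022
End: December 31, 2022
Days left in May: 23
June: 30
July: 31
August: 31
September: 30
... plus remaining months
Sum of remaining months: 214
Total: 23 + 214 = 237

237


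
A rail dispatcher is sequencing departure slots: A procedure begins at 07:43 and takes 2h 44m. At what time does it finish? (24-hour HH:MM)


Start time: 07:43
Adding: 2 hours 44 minutes
Minutes: 43 + 44 = 87
Minute overflow: 87 >= 60, so carry 1 hour, minutes = 27
Hours: 7 + 2 + 1 = 10
Result: 10:27

10:27


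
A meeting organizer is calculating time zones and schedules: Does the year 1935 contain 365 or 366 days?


Year: 1935
Check leap year rules:
Divisible by 4? No
1935 is not a leap year
Days: 365

365


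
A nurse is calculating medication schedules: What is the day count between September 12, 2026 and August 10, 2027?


Start date: 2026-09-12
End date: 2027-08-10
Sep 2026: +19 days
Oct 2026: +31 days
Nov 2026: +30 days
... (9 more months)
Total: 332 days

332


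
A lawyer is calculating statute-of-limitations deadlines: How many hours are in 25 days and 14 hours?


Days: 25
Extra hours: 14
Hours per day: 24
Days to hours: 25 x 24 = 600
Total: 600 + 14 = 614

614


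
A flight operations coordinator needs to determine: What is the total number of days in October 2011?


Month: October
Year: 2011
October is a 31-day month
Total: 31 days

31


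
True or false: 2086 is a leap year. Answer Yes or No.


Year: 2086
Divisible by 4? 2086 / 4 = 521.5 -> No
Not divisible by 4, so NOT a leap year

No


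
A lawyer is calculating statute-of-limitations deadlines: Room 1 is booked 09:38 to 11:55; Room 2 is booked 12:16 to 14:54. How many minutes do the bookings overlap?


Interval A: [578, 715] minutes from midnight
Interval B: [736, 894] minutes from midnight
Overlap start = max(578, 736) = 736
Overlap end = min(715, 894) = 715
End <= start, so the intervals do not overlap: 0 minutes

0


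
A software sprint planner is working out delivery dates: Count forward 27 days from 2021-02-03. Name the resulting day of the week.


Start: 2021-02-03 (Wednesday)
Step 1 - find target date: add 27 days
  2021-02-03 + 27 days = 2021-03-02
Step 2 - day of week:
  27 mod 7 = 6
  Wednesday + 6 days -> Tuesday
Result: Tuesday (2021-03-02)

Tuesday


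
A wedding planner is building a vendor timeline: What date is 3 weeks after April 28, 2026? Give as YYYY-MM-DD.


Start: 2026-04-28
Weeks to add: 3
Convert to days: 3 x 7 = 21 days
Add 21 days to 2026-04-28
Result: 2026-05-19

2026-05-19


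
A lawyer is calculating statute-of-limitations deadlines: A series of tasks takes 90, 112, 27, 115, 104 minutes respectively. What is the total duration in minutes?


Durations: 90, 112, 27, 115, 104
Running sum: 90
+ 112 = 202
+ 27 = 229
+ 115 = 344
+ 104 = 448
Total duration: 448 minutes
That is 7 hours and 28 minutes

448


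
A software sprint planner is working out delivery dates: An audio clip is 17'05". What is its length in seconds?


Minutes: 17
Seconds: 5
Convert minutes to seconds: 17 x 60 = 1020
Add remaining seconds: 1020 + 5 = 1025

1025


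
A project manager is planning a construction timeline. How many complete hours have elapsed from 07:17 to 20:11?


Start: 07:17
End: 20:11
Hour difference: 20 - 7 = 13 hours
Minute difference: 11 - 17 = -6 minutes
Total minutes: 774
Complete hours: 774 / 60 = 12 (remainder 54)

12


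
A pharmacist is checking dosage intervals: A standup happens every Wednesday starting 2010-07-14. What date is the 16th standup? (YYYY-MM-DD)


First occurrence: 2010-07-14 (occurrence 1)
Each occurrence is 7 days after the previous.
Occurrence 16 is 15 weeks after the first.
15 weeks = 105 days
2010-07-14 + 105 days = 2010-10-27

2010-10-27


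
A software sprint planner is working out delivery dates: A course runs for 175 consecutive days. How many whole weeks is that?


Total days: 175
Days per week: 7
Division: 175 / 7 = 25 remainder 0
Complete weeks: 25
Remaining days: 0

25


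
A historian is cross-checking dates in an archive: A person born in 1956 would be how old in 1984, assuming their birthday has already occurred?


Birth year: 1956
Current year: 1984
Age = current year - birth year
Age = 1984 - 1956 = 28

28


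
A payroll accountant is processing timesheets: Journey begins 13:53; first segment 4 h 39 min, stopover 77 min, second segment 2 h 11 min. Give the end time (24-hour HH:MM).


Depart: 13:53
Leg 1: +279 min -> 18:32
Layover: +77 min -> 19:49
Leg 2: +131 min -> 22:00
Total travel: 487 minutes = 8h 7m
Arrival: 22:00

22:00


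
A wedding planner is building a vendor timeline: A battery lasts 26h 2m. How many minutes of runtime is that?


Hours: 26
Extra minutes: 2
Minutes per hour: 60
Hours to minutes: 26 x 60 = 1560
Total: 1560 + 2 = 1562

1562


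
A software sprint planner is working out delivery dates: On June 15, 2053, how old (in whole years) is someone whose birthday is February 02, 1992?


Birth: 1992-02-02
Reference: 2053-06-15
Year difference: 2053 - 1992 = 61
Has birthday (02-02) occurred by 06-15? Yes
Age in full years: 61

61


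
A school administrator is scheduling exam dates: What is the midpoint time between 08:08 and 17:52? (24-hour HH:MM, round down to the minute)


Start time: 08:08 = 488 minutes from midnight
End time: 17:52 = 1072 minutes from midnight
Sum: 488 + 1072 = 1560
Midpoint: 1560 / 2 = 780 minutes
Convert: 780 / 60 = 13 hours, 0 minutes
Result: 13:00

13:00


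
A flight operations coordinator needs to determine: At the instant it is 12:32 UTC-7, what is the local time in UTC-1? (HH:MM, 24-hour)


Local time: 12:32 at UTC-7 (offset -7h)
Target zone: UTC-1 (offset -1h)
Difference: -1 - (-7) = 6 hours
Calculation: 12 + (6) = 18
Result: 18:32

18:32


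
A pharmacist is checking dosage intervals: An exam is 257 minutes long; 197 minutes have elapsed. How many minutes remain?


Total budget: 257 minutes
Time used: 197 minutes
Remaining: 257 - 197 = 60 minutes
Percent used: 76.7%
Percent remaining: 23.3%

60


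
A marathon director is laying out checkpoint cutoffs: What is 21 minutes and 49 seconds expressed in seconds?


Minutes: 21
Extra seconds: 49
Seconds per minute: 60
Minutes to seconds: 21 x 60 = 1260
Total: 1260 + 49 = 1309

1309


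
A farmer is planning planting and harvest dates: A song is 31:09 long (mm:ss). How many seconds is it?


Minutes: 31
Extra seconds: 9
Seconds per minute: 60
Minutes to seconds: 31 x 60 = 1860
Total: 1860 + 9 = 1869

1869


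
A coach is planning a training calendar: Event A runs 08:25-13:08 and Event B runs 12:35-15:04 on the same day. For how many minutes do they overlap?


Interval A: [505, 788] minutes from midnight
Interval B: [755, 904] minutes from midnight
Overlap start = max(505, 755) = 755
Overlap end = min(788, 904) = 788
Overlap = 788 - 755 = 33 minutes

33


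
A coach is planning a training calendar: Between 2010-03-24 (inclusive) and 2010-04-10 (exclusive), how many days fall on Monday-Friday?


Start: 2010-03-24 (Wednesday)
End (exclusive): 2010-04-10 (Saturday)
Total calendar days: 17
Full weeks: 17 // 7 = 2 -> 10 weekdays
Remaining 3 days starting on Wednesday:
  Wed(w), Thu(w), Fri(w) -> 3 weekdays
Total business days: 10 + 3 = 13

13


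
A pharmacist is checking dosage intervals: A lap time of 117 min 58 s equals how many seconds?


Minutes: 117
Seconds: 58
Convert minutes to seconds: 117 x 60 = 7020
Add remaining seconds: 7020 + 58 = 7078

7078


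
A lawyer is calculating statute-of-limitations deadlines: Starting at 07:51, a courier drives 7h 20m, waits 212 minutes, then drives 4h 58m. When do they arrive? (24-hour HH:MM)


Depart: 07:51
Leg 1: +440 min -> 15:11
Layover: +212 min -> 18:43
Leg 2: +298 min -> 23:41
Total travel: 950 minutes = 15h 50m
Arrival: 23:41

23:41


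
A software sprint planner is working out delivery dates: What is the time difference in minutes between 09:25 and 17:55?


Start time: 09:25 = 565 minutes from midnight
End time: 17:55 = 1075 minutes from midnight
Difference: 1075 - 565 = 510 minutes
That is 8 hours and 30 minutes

510


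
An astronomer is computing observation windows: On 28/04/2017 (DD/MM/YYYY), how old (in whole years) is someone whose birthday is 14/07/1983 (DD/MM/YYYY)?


Birth: 1983-07-14
Reference: 2017-04-28
Year difference: 2017 - 1983 = 34
Has birthday (07-14) occurred by 04-28? No
Birthday not yet reached this year -> subtract 1
Age in full years: 33

33


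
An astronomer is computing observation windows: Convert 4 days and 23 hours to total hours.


Days: 4
Extra hours: 23
Hours per day: 24
Days to hours: 4 x 24 = 96
Total: 96 + 23 = 119

119


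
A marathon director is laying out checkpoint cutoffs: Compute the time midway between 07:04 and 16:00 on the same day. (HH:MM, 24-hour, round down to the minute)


Start time: 07:04 = 424 minutes from midnight
End time: 16:00 = 960 minutes from midnight
Sum: 424 + 960 = 1384
Midpoint: 1384 / 2 = 692 minutes
Convert: 692 / 60 = 11 hours, 32 minutes
Result: 11:32

11:32


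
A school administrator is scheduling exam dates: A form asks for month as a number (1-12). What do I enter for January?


Calendar month order:
1. January <--
2. February
January is month number 1

1


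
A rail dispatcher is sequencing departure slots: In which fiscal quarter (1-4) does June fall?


Month: June (month 6)
Q1: January-March (months 1-3)
Q2: April-June (months 4-6)
Q3: July-September (months 7-9)
Q4: October-December (months 10-12)
Month 6 falls in Q2

2


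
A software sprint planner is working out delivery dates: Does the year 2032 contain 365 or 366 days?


Year: 2032
Check leap year rules:
Divisible by 4? Yes
Divisible by 100? No
2032 is a leap year
Days: 366

366


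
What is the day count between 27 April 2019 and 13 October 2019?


Start date: 2019-04-27
End date: 2019-10-13
Apr 2019: +4 days
May 2019: +31 days
Jun 2019: +30 days
... (4 more months)
Total: 169 days

169


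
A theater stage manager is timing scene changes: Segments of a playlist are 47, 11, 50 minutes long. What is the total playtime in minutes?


Durations: 47, 11, 50
Running sum: 47
+ 11 = 58
+ 50 = 108
Total duration: 108 minutes
That is 1 hours and 48 minutes

108


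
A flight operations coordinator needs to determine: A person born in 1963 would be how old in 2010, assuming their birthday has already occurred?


Birth year: 1963
Current year: 2010
Age = current year - birth year
Age = 2010 - 1963 = 47

47


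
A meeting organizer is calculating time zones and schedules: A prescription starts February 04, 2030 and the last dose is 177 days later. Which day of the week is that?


Start: 2030-02-04 (Monday)
Step 1 - find target date: add 177 days
  2030-02-04 + 177 days = 2030-07-31
Step 2 - day of week:
  177 mod 7 = 2
  Monday + 2 days -> Wednesday
Result: Wednesday (2030-07-31)

Wednesday


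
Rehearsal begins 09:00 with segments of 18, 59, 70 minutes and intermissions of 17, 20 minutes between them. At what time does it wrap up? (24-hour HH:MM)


Start: 09:00 = 540 min from midnight
  after task 1 (18 min): 09:18
  after break (17 min): 09:35
  after task 2 (59 min): 10:34
  after break (20 min): 10:54
  after task 3 (70 min): 12:04
Total elapsed: 184 minutes
End time: 12:04

12:04


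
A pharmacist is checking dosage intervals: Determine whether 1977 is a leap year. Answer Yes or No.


Year: 1977
Divisible by 4? 1977 / 4 = 494.25 -> No
Not divisible by 4, so NOT a leap year

No


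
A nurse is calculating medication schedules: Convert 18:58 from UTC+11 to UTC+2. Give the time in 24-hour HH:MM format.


Local time: 18:58 at UTC+11 (offset 11h)
Target zone: UTC+2 (offset 2h)
Difference: 2 - (11) = -9 hours
Calculation: 18 + (-9) = 9
Result: 09:58

09:58


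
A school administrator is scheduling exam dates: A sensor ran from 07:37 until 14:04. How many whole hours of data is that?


Start: 07:37
End: 14:04
Hour difference: 14 - 7 = 7 hours
Minute difference: 4 - 37 = -33 minutes
Total minutes: 387
Complete hours: 387 / 60 = 6 (remainder 27)

6


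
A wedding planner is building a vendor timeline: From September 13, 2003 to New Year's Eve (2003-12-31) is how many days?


Start: September 13, 2003
End: December 31, 2003
Days left in September: 17
October: 31
November: 30
December: 31
Sum of remaining months: 92
Total: 17 + 92 = 109

109
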